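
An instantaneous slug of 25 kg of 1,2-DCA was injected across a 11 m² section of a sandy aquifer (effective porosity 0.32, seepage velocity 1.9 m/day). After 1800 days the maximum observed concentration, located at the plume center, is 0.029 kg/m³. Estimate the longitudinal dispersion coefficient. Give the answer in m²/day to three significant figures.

At the plume center C_max = M/(n_e·A·√(4πDt)), so D = M²/(4πt·(n_e·A·C_max)²).
n_e·A·C_max = 0.32 × 11 × 0.029 = 0.1021 kg/m.
D = 25²/(4π × 1800 × 0.1021²) = 2.65 m²/day.

2.65 m²/day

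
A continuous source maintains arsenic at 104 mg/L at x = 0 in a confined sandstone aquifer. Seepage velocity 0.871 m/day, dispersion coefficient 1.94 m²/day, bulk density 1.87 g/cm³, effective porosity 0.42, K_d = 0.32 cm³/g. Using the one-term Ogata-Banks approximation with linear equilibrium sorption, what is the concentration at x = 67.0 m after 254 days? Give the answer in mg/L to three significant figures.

92.1 mg/L

Retardation factor R = 1 + ρ_b·K_d/n = 1 + 1.87 × 0.32/0.42 = 2.425.
Sorption retards both mechanisms: v_R = v/R = 0.3592 m/day, D_R = D/R = 0.8000 m²/day.
v_R·t = 0.3592 × 254 = 91.2368 m; 2√(D_R t) = 28.51 m; argument = (67.0 − 91.2368)/28.51 = -0.8501.
C = C₀ × ½·erfc(-0.8501) = 104 × 0.8854 = 92.1 mg/L.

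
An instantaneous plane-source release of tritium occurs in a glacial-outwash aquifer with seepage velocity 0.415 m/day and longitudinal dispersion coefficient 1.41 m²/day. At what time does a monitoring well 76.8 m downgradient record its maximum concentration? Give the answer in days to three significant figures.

For the 1D instantaneous-source solution, setting ∂C/∂t = 0 at fixed x gives v²t² + 2Dt − x² = 0, so t = (√(D² + v²x²) − D)/v².
√(D² + v²x²) = √(1.41² + 0.415² × 76.8²) = 31.90; v² = 0.172225.
t = (31.90 − 1.41)/0.172225 = 177 days (vs. the pure-advection estimate x/v = 185 d).

177 days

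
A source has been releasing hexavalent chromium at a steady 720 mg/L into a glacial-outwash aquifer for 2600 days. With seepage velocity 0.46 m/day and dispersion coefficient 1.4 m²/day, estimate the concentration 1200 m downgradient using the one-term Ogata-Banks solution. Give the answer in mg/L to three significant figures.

For a continuous step input, C/C₀ ≈ ½·erfc((x−vt)/(2√(Dt))).
vt = 0.46 × 2600 = 1196 m and 2√(Dt) = 2√(1.4 × 2600) = 120.7 m.
Argument (x−vt)/(2√(Dt)) = (1200 − 1196)/120.7 = 0.03314; ½·erfc(0.03314) = 0.4813.
C = 720 × 0.4813 = 347 mg/L.

347 mg/L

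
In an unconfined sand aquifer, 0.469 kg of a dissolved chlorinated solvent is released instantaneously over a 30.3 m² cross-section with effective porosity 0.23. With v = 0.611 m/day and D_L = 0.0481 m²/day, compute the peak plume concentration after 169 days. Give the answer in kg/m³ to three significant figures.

0.00666 kg/m³

The peak of an instantaneous 1D plume sits at x = vt; there the Gaussian factor is 1 and C_max = M/(n_e·A·√(4πDt)), where n_e·A is the pore area the mass is dissolved in.
√(4πDt) = √(4π × 0.0481 × 169) = 10.11 m, so C_max = 0.469/(0.23 × 30.3 × 10.11) = 0.00666 kg/m³.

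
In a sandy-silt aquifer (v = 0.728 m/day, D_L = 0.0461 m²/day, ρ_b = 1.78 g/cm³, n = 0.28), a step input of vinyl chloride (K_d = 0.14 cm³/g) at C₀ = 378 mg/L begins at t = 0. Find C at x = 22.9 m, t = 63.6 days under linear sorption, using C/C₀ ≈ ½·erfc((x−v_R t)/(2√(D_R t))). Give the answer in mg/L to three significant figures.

Retardation factor R = 1 + ρ_b·K_d/n = 1 + 1.78 × 0.14/0.28 = 1.890.
Sorption retards both mechanisms: v_R = v/R = 0.3852 m/day, D_R = D/R = 0.02439 m²/day.
v_R·t = 0.3852 × 63.6 = 24.49872 m; 2√(D_R t) = 2.491 m; argument = (22.9 − 24.49872)/2.491 = -0.6418.
C = C₀ × ½·erfc(-0.6418) = 378 × 0.8180 = 309 mg/L.

309 mg/L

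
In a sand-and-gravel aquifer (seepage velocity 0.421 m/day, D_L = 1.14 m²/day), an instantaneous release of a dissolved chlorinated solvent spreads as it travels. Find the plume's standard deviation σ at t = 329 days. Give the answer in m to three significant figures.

Dispersive spreading gives a Gaussian with σ² = 2Dt; advection only shifts the center.
σ = √(2 × 1.14 × 329) = 27.4 m.

27.4 m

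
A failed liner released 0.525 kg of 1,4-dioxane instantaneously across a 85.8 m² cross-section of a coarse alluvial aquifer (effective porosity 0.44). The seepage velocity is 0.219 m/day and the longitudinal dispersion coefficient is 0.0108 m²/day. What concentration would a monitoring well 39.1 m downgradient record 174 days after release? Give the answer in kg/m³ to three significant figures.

0.00251 kg/m³

For an instantaneous plane source, C(x,t) = M/(n_e·A·√(4πDt)) · exp(−(x−vt)²/(4Dt)), with n_e·A the pore (flow) area.
Plume center vt = 0.219 × 174 = 38.106 m, so the well at 39.1 m is 0.994 m downgradient of the peak.
√(4πDt) = 4.859 m, giving peak height M/(n_e·A·√(4πDt)) = 0.525/(0.44 × 85.8 × 4.859) = 0.002862 kg/m³.
(x−vt)²/(4Dt) = (0.994)²/(4 × 0.0108 × 174) = 0.1314; exp(−0.1314) = 0.8769.
C = 0.002862 × 0.8769 = 0.00251 kg/m³.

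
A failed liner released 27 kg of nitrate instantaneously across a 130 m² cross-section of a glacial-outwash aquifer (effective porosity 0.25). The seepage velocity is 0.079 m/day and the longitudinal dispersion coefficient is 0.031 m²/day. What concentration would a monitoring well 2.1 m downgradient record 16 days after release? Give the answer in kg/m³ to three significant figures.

0.234 kg/m³

For an instantaneous plane source, C(x,t) = M/(n_e·A·√(4πDt)) · exp(−(x−vt)²/(4Dt)), with n_e·A the pore (flow) area.
Plume center vt = 0.079 × 16 = 1.264 m, so the well at 2.1 m is 0.836 m downgradient of the peak.
√(4πDt) = 2.497 m, giving peak height M/(n_e·A·√(4πDt)) = 27/(0.25 × 130 × 2.497) = 0.3327 kg/m³.
(x−vt)²/(4Dt) = (0.836)²/(4 × 0.031 × 16) = 0.3523; exp(−0.3523) = 0.7031.
C = 0.3327 × 0.7031 = 0.234 kg/m³.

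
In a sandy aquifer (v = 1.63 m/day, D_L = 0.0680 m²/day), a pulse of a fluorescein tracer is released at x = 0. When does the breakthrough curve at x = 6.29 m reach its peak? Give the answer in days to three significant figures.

For the 1D instantaneous-source solution, setting ∂C/∂t = 0 at fixed x gives v²t² + 2Dt − x² = 0, so t = (√(D² + v²x²) − D)/v².
√(D² + v²x²) = √(0.0680² + 1.63² × 6.29²) = 10.25; v² = 2.6569.
t = (10.25 − 0.0680)/2.6569 = 3.83 days (vs. the pure-advection estimate x/v = 3.86 d).

3.83 days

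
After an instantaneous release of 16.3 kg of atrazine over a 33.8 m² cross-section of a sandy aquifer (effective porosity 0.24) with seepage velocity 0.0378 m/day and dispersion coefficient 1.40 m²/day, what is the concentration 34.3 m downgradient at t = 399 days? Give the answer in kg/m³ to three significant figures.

0.0203 kg/m³

For an instantaneous plane source, C(x,t) = M/(n_e·A·√(4πDt)) · exp(−(x−vt)²/(4Dt)), with n_e·A the pore (flow) area.
Plume center vt = 0.0378 × 399 = 15.0822 m, so the well at 34.3 m is 19.2178 m downgradient of the peak.
√(4πDt) = 83.78 m, giving peak height M/(n_e·A·√(4πDt)) = 16.3/(0.24 × 33.8 × 83.78) = 0.02398 kg/m³.
(x−vt)²/(4Dt) = (19.2178)²/(4 × 1.40 × 399) = 0.1653; exp(−0.1653) = 0.8476.
C = 0.02398 × 0.8476 = 0.0203 kg/m³.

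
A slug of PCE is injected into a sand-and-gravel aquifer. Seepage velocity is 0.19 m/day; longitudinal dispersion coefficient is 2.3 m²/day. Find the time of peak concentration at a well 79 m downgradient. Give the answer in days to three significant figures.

For the 1D instantaneous-source solution, setting ∂C/∂t = 0 at fixed x gives v²t² + 2Dt − x² = 0, so t = (√(D² + v²x²) − D)/v².
√(D² + v²x²) = √(2.3² + 0.19² × 79²) = 15.19; v² = 0.0361.
t = (15.19 − 2.3)/0.0361 = 357 days (vs. the pure-advection estimate x/v = 416 d).

357 days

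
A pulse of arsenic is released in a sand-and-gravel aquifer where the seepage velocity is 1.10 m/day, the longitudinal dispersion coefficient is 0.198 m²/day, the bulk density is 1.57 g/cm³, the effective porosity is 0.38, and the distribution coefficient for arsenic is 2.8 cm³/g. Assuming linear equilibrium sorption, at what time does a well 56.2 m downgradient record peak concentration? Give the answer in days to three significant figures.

640 days

Retardation factor R = 1 + ρ_b·K_d/n = 1 + 1.57 × 2.8/0.38 = 12.57.
Sorption retards both mechanisms: v_R = v/R = 0.08751 m/day, D_R = D/R = 0.01575 m²/day.
Peak time from v_R²t² + 2D_R t − x² = 0: t = (√(D_R² + v_R²x²) − D_R)/v_R².
√(D_R² + v_R²x²) = √(0.01575² + 0.08751² × 56.2²) = 4.918; v_R² = 0.007658.
t = (4.918 − 0.01575)/0.007658 = 640 days.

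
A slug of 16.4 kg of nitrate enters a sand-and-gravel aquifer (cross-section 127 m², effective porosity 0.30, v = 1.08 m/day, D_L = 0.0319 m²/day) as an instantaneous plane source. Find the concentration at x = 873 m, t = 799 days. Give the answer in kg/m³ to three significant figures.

For an instantaneous plane source, C(x,t) = M/(n_e·A·√(4πDt)) · exp(−(x−vt)²/(4Dt)), with n_e·A the pore (flow) area.
Plume center vt = 1.08 × 799 = 862.92 m, so the well at 873 m is 10.08 m downgradient of the peak.
√(4πDt) = 17.90 m, giving peak height M/(n_e·A·√(4πDt)) = 16.4/(0.30 × 127 × 17.90) = 0.02405 kg/m³.
(x−vt)²/(4Dt) = (10.08)²/(4 × 0.0319 × 799) = 0.9966; exp(−0.9966) = 0.3691.
C = 0.02405 × 0.3691 = 0.00888 kg/m³.

0.00888 kg/m³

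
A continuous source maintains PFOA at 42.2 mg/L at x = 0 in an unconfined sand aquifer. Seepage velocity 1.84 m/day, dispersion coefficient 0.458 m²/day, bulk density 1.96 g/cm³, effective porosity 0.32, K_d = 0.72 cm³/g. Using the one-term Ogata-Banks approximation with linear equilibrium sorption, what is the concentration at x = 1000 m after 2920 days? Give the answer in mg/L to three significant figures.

Retardation factor R = 1 + ρ_b·K_d/n = 1 + 1.96 × 0.72/0.32 = 5.410.
Sorption retards both mechanisms: v_R = v/R = 0.3401 m/day, D_R = D/R = 0.08466 m²/day.
v_R·t = 0.3401 × 2920 = 993.092 m; 2√(D_R t) = 31.45 m; argument = (1000 − 993.092)/31.45 = 0.2197.
C = C₀ × ½·erfc(0.2197) = 42.2 × 0.3780 = 16.0 mg/L.

16.0 mg/L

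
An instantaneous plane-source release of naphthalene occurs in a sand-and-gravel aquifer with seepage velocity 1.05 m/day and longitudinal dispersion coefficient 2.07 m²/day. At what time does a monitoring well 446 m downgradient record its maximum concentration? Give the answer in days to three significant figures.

423 days

For the 1D instantaneous-source solution, setting ∂C/∂t = 0 at fixed x gives v²t² + 2Dt − x² = 0, so t = (√(D² + v²x²) − D)/v².
√(D² + v²x²) = √(2.07² + 1.05² × 446²) = 468.3; v² = 1.1025.
t = (468.3 − 2.07)/1.1025 = 423 days (vs. the pure-advection estimate x/v = 425 d).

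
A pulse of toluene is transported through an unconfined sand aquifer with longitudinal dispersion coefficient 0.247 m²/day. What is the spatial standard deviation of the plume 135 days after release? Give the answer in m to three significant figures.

8.17 m

Dispersive spreading gives a Gaussian with σ² = 2Dt; advection only shifts the center.
σ = √(2 × 0.247 × 135) = 8.17 m.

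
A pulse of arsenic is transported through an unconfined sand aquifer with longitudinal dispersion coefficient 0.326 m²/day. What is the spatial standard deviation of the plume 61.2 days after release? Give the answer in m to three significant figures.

Dispersive spreading gives a Gaussian with σ² = 2Dt; advection only shifts the center.
σ = √(2 × 0.326 × 61.2) = 6.32 m.

6.32 m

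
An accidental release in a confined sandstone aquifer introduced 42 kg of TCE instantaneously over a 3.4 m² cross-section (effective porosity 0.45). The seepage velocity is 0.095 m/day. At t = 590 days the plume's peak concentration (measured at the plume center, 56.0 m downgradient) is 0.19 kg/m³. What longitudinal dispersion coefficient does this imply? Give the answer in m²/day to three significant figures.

2.82 m²/day

At the plume center C_max = M/(n_e·A·√(4πDt)), so D = M²/(4πt·(n_e·A·C_max)²).
n_e·A·C_max = 0.45 × 3.4 × 0.19 = 0.2907 kg/m.
D = 42²/(4π × 590 × 0.2907²) = 2.82 m²/day.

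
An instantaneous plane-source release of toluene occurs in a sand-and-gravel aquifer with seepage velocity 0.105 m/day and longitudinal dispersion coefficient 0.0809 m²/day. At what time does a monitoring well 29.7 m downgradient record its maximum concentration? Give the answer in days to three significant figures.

276 days

For the 1D instantaneous-source solution, setting ∂C/∂t = 0 at fixed x gives v²t² + 2Dt − x² = 0, so t = (√(D² + v²x²) − D)/v².
√(D² + v²x²) = √(0.0809² + 0.105² × 29.7²) = 3.120; v² = 0.011025.
t = (3.120 − 0.0809)/0.011025 = 276 days (vs. the pure-advection estimate x/v = 283 d).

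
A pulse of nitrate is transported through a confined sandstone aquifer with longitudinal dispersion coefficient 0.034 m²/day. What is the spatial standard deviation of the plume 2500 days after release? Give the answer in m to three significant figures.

13.0 m

Dispersive spreading gives a Gaussian with σ² = 2Dt; advection only shifts the center.
σ = √(2 × 0.034 × 2500) = 13.0 m.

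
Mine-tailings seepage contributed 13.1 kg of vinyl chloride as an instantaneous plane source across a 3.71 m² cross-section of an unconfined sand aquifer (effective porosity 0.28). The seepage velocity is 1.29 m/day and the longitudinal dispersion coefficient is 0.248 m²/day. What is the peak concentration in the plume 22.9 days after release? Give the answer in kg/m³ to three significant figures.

The peak of an instantaneous 1D plume sits at x = vt; there the Gaussian factor is 1 and C_max = M/(n_e·A·√(4πDt)), where n_e·A is the pore area the mass is dissolved in.
√(4πDt) = √(4π × 0.248 × 22.9) = 8.448 m, so C_max = 13.1/(0.28 × 3.71 × 8.448) = 1.49 kg/m³.

1.49 kg/m³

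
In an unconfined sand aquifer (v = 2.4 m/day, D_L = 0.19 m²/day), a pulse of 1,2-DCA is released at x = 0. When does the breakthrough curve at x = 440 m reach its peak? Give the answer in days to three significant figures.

For the 1D instantaneous-source solution, setting ∂C/∂t = 0 at fixed x gives v²t² + 2Dt − x² = 0, so t = (√(D² + v²x²) − D)/v².
√(D² + v²x²) = √(0.19² + 2.4² × 440²) = 1056; v² = 5.76.
t = (1056 − 0.19)/5.76 = 183 days (vs. the pure-advection estimate x/v = 183 d).

183 days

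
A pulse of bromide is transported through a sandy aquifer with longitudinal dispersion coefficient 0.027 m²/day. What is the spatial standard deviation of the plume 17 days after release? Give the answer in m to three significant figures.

Dispersive spreading gives a Gaussian with σ² = 2Dt; advection only shifts the center.
σ = √(2 × 0.027 × 17) = 0.958 m.

0.958 m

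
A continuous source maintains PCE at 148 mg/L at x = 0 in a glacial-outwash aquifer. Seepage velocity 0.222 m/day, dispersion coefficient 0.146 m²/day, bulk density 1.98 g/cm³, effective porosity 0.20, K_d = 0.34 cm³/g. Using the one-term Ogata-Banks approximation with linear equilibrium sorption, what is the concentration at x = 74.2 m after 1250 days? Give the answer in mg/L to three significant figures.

Retardation factor R = 1 + ρ_b·K_d/n = 1 + 1.98 × 0.34/0.20 = 4.366.
Sorption retards both mechanisms: v_R = v/R = 0.05085 m/day, D_R = D/R = 0.03344 m²/day.
v_R·t = 0.05085 × 1250 = 63.5625 m; 2√(D_R t) = 12.93 m; argument = (74.2 − 63.5625)/12.93 = 0.8227.
C = C₀ × ½·erfc(0.8227) = 148 × 0.1223 = 18.1 mg/L.

18.1 mg/L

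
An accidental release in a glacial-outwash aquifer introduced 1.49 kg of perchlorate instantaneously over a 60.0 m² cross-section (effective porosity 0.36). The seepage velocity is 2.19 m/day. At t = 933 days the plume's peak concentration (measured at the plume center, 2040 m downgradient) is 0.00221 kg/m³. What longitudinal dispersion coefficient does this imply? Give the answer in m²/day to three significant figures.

At the plume center C_max = M/(n_e·A·√(4πDt)), so D = M²/(4πt·(n_e·A·C_max)²).
n_e·A·C_max = 0.36 × 60.0 × 0.00221 = 0.04774 kg/m.
D = 1.49²/(4π × 933 × 0.04774²) = 0.0831 m²/day.

0.0831 m²/day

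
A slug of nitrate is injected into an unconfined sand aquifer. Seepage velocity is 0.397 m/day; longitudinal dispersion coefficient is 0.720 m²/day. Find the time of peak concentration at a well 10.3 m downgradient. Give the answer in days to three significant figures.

For the 1D instantaneous-source solution, setting ∂C/∂t = 0 at fixed x gives v²t² + 2Dt − x² = 0, so t = (√(D² + v²x²) − D)/v².
√(D² + v²x²) = √(0.720² + 0.397² × 10.3²) = 4.152; v² = 0.157609.
t = (4.152 − 0.720)/0.157609 = 21.8 days (vs. the pure-advection estimate x/v = 25.9 d).

21.8 days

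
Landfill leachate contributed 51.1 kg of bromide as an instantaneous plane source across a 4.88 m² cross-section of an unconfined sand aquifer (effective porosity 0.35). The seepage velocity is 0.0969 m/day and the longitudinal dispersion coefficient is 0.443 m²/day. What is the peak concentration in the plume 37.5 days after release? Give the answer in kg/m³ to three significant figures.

2.07 kg/m³

The peak of an instantaneous 1D plume sits at x = vt; there the Gaussian factor is 1 and C_max = M/(n_e·A·√(4πDt)), where n_e·A is the pore area the mass is dissolved in.
√(4πDt) = √(4π × 0.443 × 37.5) = 14.45 m, so C_max = 51.1/(0.35 × 4.88 × 14.45) = 2.07 kg/m³.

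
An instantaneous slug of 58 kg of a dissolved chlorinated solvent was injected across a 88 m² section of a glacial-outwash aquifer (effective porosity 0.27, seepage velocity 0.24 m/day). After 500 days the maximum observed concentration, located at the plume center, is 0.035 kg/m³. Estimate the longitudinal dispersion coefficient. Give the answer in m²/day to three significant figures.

At the plume center C_max = M/(n_e·A·√(4πDt)), so D = M²/(4πt·(n_e·A·C_max)²).
n_e·A·C_max = 0.27 × 88 × 0.035 = 0.8316 kg/m.
D = 58²/(4π × 500 × 0.8316²) = 0.774 m²/day.

0.774 m²/day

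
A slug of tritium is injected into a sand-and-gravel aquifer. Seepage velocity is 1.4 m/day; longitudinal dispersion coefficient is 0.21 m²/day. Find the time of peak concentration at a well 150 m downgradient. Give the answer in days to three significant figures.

107 days

For the 1D instantaneous-source solution, setting ∂C/∂t = 0 at fixed x gives v²t² + 2Dt − x² = 0, so t = (√(D² + v²x²) − D)/v².
√(D² + v²x²) = √(0.21² + 1.4² × 150²) = 210.0; v² = 1.96.
t = (210.0 − 0.21)/1.96 = 107 days (vs. the pure-advection estimate x/v = 107 d).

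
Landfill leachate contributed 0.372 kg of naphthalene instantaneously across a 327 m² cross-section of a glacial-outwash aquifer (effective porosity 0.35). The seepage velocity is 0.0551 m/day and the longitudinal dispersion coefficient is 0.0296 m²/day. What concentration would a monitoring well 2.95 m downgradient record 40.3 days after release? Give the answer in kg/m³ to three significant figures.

For an instantaneous plane source, C(x,t) = M/(n_e·A·√(4πDt)) · exp(−(x−vt)²/(4Dt)), with n_e·A the pore (flow) area.
Plume center vt = 0.0551 × 40.3 = 2.22053 m, so the well at 2.95 m is 0.72947 m downgradient of the peak.
√(4πDt) = 3.872 m, giving peak height M/(n_e·A·√(4πDt)) = 0.372/(0.35 × 327 × 3.872) = 0.0008394 kg/m³.
(x−vt)²/(4Dt) = (0.72947)²/(4 × 0.0296 × 40.3) = 0.1115; exp(−0.1115) = 0.8945.
C = 0.0008394 × 0.8945 = 0.000751 kg/m³.

0.000751 kg/m³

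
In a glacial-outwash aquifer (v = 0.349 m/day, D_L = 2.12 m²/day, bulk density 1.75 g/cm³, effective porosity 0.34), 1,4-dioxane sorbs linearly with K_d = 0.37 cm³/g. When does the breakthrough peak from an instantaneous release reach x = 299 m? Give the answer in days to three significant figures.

2440 days

Retardation factor R = 1 + ρ_b·K_d/n = 1 + 1.75 × 0.37/0.34 = 2.904.
Sorption retards both mechanisms: v_R = v/R = 0.1202 m/day, D_R = D/R = 0.7300 m²/day.
Peak time from v_R²t² + 2D_R t − x² = 0: t = (√(D_R² + v_R²x²) − D_R)/v_R².
√(D_R² + v_R²x²) = √(0.7300² + 0.1202² × 299²) = 35.95; v_R² = 0.01445.
t = (35.95 − 0.7300)/0.01445 = 2440 days.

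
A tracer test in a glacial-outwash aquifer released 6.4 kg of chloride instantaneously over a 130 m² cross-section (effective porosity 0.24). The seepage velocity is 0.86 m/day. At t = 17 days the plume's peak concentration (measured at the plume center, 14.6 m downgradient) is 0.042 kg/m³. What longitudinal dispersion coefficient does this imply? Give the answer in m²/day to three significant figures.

At the plume center C_max = M/(n_e·A·√(4πDt)), so D = M²/(4πt·(n_e·A·C_max)²).
n_e·A·C_max = 0.24 × 130 × 0.042 = 1.310 kg/m.
D = 6.4²/(4π × 17 × 1.310²) = 0.112 m²/day.

0.112 m²/day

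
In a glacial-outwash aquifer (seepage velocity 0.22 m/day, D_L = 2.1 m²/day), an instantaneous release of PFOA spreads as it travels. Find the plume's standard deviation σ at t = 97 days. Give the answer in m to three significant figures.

20.2 m

Dispersive spreading gives a Gaussian with σ² = 2Dt; advection only shifts the center.
σ = √(2 × 2.1 × 97) = 20.2 m.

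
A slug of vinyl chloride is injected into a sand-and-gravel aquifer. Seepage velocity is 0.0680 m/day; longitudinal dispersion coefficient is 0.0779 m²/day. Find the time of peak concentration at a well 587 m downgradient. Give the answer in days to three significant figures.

For the 1D instantaneous-source solution, setting ∂C/∂t = 0 at fixed x gives v²t² + 2Dt − x² = 0, so t = (√(D² + v²x²) − D)/v².
√(D² + v²x²) = √(0.0779² + 0.0680² × 587²) = 39.92; v² = 0.004624.
t = (39.92 − 0.0779)/0.004624 = 8620 days (vs. the pure-advection estimate x/v = 8630 d).

8620 days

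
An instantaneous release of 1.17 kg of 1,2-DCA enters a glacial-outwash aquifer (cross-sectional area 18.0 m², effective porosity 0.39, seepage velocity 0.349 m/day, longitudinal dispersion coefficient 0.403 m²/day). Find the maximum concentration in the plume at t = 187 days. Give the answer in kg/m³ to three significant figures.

The peak of an instantaneous 1D plume sits at x = vt; there the Gaussian factor is 1 and C_max = M/(n_e·A·√(4πDt)), where n_e·A is the pore area the mass is dissolved in.
√(4πDt) = √(4π × 0.403 × 187) = 30.77 m, so C_max = 1.17/(0.39 × 18.0 × 30.77) = 0.00542 kg/m³.

0.00542 kg/m³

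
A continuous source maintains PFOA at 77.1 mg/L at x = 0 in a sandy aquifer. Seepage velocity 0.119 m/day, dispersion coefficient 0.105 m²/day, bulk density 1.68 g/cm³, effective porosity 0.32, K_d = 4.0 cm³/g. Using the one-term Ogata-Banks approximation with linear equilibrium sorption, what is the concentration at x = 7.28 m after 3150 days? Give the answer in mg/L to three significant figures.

Retardation factor R = 1 + ρ_b·K_d/n = 1 + 1.68 × 4.0/0.32 = 22.00.
Sorption retards both mechanisms: v_R = v/R = 0.005409 m/day, D_R = D/R = 0.004773 m²/day.
v_R·t = 0.005409 × 3150 = 17.03835 m; 2√(D_R t) = 7.755 m; argument = (7.28 − 17.03835)/7.755 = -1.258.
C = C₀ × ½·erfc(-1.258) = 77.1 × 0.9624 = 74.2 mg/L.

74.2 mg/L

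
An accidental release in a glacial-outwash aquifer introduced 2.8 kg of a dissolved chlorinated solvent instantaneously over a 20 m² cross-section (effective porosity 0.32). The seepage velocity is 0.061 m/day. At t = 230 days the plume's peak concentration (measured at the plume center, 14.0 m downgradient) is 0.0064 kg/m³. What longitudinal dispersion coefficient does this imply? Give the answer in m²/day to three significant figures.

1.62 m²/day

At the plume center C_max = M/(n_e·A·√(4πDt)), so D = M²/(4πt·(n_e·A·C_max)²).
n_e·A·C_max = 0.32 × 20 × 0.0064 = 0.04096 kg/m.
D = 2.8²/(4π × 230 × 0.04096²) = 1.62 m²/day.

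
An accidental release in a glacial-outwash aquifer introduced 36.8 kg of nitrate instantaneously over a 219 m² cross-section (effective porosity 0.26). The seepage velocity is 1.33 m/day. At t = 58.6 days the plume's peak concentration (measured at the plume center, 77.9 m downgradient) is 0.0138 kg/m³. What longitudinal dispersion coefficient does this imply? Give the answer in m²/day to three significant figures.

At the plume center C_max = M/(n_e·A·√(4πDt)), so D = M²/(4πt·(n_e·A·C_max)²).
n_e·A·C_max = 0.26 × 219 × 0.0138 = 0.7858 kg/m.
D = 36.8²/(4π × 58.6 × 0.7858²) = 2.98 m²/day.

2.98 m²/day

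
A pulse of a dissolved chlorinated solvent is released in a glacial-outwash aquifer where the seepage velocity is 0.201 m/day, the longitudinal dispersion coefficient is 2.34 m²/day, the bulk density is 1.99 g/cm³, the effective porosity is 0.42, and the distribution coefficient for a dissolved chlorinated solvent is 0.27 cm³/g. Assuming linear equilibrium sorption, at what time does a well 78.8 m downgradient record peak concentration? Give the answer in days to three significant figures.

771 days

Retardation factor R = 1 + ρ_b·K_d/n = 1 + 1.99 × 0.27/0.42 = 2.279.
Sorption retards both mechanisms: v_R = v/R = 0.08820 m/day, D_R = D/R = 1.027 m²/day.
Peak time from v_R²t² + 2D_R t − x² = 0: t = (√(D_R² + v_R²x²) − D_R)/v_R².
√(D_R² + v_R²x²) = √(1.027² + 0.08820² × 78.8²) = 7.026; v_R² = 0.007779.
t = (7.026 − 1.027)/0.007779 = 771 days.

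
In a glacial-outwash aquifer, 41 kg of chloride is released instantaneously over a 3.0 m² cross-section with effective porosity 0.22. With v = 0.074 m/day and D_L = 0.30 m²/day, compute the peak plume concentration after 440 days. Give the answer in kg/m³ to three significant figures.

The peak of an instantaneous 1D plume sits at x = vt; there the Gaussian factor is 1 and C_max = M/(n_e·A·√(4πDt)), where n_e·A is the pore area the mass is dissolved in.
√(4πDt) = √(4π × 0.30 × 440) = 40.73 m, so C_max = 41/(0.22 × 3.0 × 40.73) = 1.53 kg/m³.

1.53 kg/m³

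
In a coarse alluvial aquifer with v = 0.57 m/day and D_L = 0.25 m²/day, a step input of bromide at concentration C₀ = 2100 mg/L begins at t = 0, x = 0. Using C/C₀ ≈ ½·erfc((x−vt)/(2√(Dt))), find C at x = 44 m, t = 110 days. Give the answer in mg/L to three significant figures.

For a continuous step input, C/C₀ ≈ ½·erfc((x−vt)/(2√(Dt))).
vt = 0.57 × 110 = 62.7 m and 2√(Dt) = 2√(0.25 × 110) = 10.49 m.
Argument (x−vt)/(2√(Dt)) = (44 − 62.7)/10.49 = -1.783; ½·erfc(-1.783) = 0.9942.
C = 2100 × 0.9942 = 2090 mg/L.

2090 mg/L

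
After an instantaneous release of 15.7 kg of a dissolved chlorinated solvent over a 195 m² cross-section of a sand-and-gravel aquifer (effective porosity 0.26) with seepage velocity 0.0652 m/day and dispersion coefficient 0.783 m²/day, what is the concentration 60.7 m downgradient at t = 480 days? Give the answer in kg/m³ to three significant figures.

0.00254 kg/m³

For an instantaneous plane source, C(x,t) = M/(n_e·A·√(4πDt)) · exp(−(x−vt)²/(4Dt)), with n_e·A the pore (flow) area.
Plume center vt = 0.0652 × 480 = 31.296 m, so the well at 60.7 m is 29.404 m downgradient of the peak.
√(4πDt) = 68.72 m, giving peak height M/(n_e·A·√(4πDt)) = 15.7/(0.26 × 195 × 68.72) = 0.004506 kg/m³.
(x−vt)²/(4Dt) = (29.404)²/(4 × 0.783 × 480) = 0.5751; exp(−0.5751) = 0.5626.
C = 0.004506 × 0.5626 = 0.00254 kg/m³.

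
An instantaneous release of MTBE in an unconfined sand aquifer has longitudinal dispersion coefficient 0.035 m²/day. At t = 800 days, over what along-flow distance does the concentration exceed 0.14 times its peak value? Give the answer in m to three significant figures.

29.7 m

The plume is Gaussian with σ = √(2Dt) = √(2 × 0.035 × 800) = 7.483 m.
C/C_peak = exp(−Δx²/(2σ²)) = 0.14 ⇒ Δx = σ·√(−2 ln 0.14) = 7.483 × 1.983 = 14.84 m.
Width = 2Δx = 29.7 m.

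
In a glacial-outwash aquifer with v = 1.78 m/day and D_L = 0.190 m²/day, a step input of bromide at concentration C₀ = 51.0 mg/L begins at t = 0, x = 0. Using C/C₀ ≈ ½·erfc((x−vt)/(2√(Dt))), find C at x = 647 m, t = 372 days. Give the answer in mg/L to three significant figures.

45.8 mg/L

For a continuous step input, C/C₀ ≈ ½·erfc((x−vt)/(2√(Dt))).
vt = 1.78 × 372 = 662.16 m and 2√(Dt) = 2√(0.190 × 372) = 16.81 m.
Argument (x−vt)/(2√(Dt)) = (647 − 662.16)/16.81 = -0.9018; ½·erfc(-0.9018) = 0.8989.
C = 51.0 × 0.8989 = 45.8 mg/L.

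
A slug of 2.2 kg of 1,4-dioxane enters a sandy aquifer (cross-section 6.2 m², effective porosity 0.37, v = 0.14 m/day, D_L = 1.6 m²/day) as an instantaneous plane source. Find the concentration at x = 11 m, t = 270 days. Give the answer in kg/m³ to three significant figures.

0.00859 kg/m³

For an instantaneous plane source, C(x,t) = M/(n_e·A·√(4πDt)) · exp(−(x−vt)²/(4Dt)), with n_e·A the pore (flow) area.
Plume center vt = 0.14 × 270 = 37.8 m, so the well at 11 m is 26.8 m upgradient of the peak.
√(4πDt) = 73.68 m, giving peak height M/(n_e·A·√(4πDt)) = 2.2/(0.37 × 6.2 × 73.68) = 0.01302 kg/m³.
(x−vt)²/(4Dt) = (-26.8)²/(4 × 1.6 × 270) = 0.4156; exp(−0.4156) = 0.6599.
C = 0.01302 × 0.6599 = 0.00859 kg/m³.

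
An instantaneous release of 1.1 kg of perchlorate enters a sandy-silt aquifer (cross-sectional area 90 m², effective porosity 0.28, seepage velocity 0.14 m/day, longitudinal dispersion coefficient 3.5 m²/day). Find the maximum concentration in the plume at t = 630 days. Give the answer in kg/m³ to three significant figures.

0.000262 kg/m³

The peak of an instantaneous 1D plume sits at x = vt; there the Gaussian factor is 1 and C_max = M/(n_e·A·√(4πDt)), where n_e·A is the pore area the mass is dissolved in.
√(4πDt) = √(4π × 3.5 × 630) = 166.5 m, so C_max = 1.1/(0.28 × 90 × 166.5) = 0.000262 kg/m³.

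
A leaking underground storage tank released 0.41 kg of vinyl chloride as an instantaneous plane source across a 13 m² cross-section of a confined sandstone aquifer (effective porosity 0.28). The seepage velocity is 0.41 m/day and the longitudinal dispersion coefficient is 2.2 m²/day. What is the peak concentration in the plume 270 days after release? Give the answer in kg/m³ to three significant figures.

The peak of an instantaneous 1D plume sits at x = vt; there the Gaussian factor is 1 and C_max = M/(n_e·A·√(4πDt)), where n_e·A is the pore area the mass is dissolved in.
√(4πDt) = √(4π × 2.2 × 270) = 86.40 m, so C_max = 0.41/(0.28 × 13 × 86.40) = 0.00130 kg/m³.

0.00130 kg/m³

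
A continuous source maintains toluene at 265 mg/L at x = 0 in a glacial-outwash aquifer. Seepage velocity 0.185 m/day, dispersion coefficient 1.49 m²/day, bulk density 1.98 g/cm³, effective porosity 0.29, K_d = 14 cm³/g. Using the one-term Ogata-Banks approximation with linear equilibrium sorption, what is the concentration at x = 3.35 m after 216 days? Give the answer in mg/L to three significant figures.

33.8 mg/L

Retardation factor R = 1 + ρ_b·K_d/n = 1 + 1.98 × 14/0.29 = 96.59.
Sorption retards both mechanisms: v_R = v/R = 0.001915 m/day, D_R = D/R = 0.01543 m²/day.
v_R·t = 0.001915 × 216 = 0.41364 m; 2√(D_R t) = 3.651 m; argument = (3.35 − 0.41364)/3.651 = 0.8043.
C = C₀ × ½·erfc(0.8043) = 265 × 0.1277 = 33.8 mg/L.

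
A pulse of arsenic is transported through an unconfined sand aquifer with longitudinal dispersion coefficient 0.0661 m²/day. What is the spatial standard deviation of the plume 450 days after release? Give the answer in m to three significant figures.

Dispersive spreading gives a Gaussian with σ² = 2Dt; advection only shifts the center.
σ = √(2 × 0.0661 × 450) = 7.71 m.

7.71 m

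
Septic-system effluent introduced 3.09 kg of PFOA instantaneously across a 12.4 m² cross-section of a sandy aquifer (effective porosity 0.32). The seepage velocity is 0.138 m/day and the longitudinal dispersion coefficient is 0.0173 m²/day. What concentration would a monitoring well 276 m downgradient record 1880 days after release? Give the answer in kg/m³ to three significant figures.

For an instantaneous plane source, C(x,t) = M/(n_e·A·√(4πDt)) · exp(−(x−vt)²/(4Dt)), with n_e·A the pore (flow) area.
Plume center vt = 0.138 × 1880 = 259.44 m, so the well at 276 m is 16.56 m downgradient of the peak.
√(4πDt) = 20.22 m, giving peak height M/(n_e·A·√(4πDt)) = 3.09/(0.32 × 12.4 × 20.22) = 0.03851 kg/m³.
(x−vt)²/(4Dt) = (16.56)²/(4 × 0.0173 × 1880) = 2.108; exp(−2.108) = 0.1215.
C = 0.03851 × 0.1215 = 0.00468 kg/m³.

0.00468 kg/m³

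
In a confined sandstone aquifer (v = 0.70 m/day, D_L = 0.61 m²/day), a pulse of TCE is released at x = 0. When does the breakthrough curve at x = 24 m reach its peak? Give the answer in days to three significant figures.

33.1 days

For the 1D instantaneous-source solution, setting ∂C/∂t = 0 at fixed x gives v²t² + 2Dt − x² = 0, so t = (√(D² + v²x²) − D)/v².
√(D² + v²x²) = √(0.61² + 0.70² × 24²) = 16.81; v² = 0.49.
t = (16.81 − 0.61)/0.49 = 33.1 days (vs. the pure-advection estimate x/v = 34.3 d).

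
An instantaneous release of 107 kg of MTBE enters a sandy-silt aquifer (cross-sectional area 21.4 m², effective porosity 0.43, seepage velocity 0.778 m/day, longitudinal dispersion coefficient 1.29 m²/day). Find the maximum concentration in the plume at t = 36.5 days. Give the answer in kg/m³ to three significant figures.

0.478 kg/m³

The peak of an instantaneous 1D plume sits at x = vt; there the Gaussian factor is 1 and C_max = M/(n_e·A·√(4πDt)), where n_e·A is the pore area the mass is dissolved in.
√(4πDt) = √(4π × 1.29 × 36.5) = 24.32 m, so C_max = 107/(0.43 × 21.4 × 24.32) = 0.478 kg/m³.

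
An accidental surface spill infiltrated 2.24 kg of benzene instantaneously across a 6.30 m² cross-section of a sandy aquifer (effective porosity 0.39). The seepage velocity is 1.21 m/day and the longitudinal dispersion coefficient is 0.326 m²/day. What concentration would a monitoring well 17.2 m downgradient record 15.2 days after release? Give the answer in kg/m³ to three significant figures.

0.108 kg/m³

For an instantaneous plane source, C(x,t) = M/(n_e·A·√(4πDt)) · exp(−(x−vt)²/(4Dt)), with n_e·A the pore (flow) area.
Plume center vt = 1.21 × 15.2 = 18.392 m, so the well at 17.2 m is 1.192 m upgradient of the peak.
√(4πDt) = 7.891 m, giving peak height M/(n_e·A·√(4πDt)) = 2.24/(0.39 × 6.30 × 7.891) = 0.1155 kg/m³.
(x−vt)²/(4Dt) = (-1.192)²/(4 × 0.326 × 15.2) = 0.07169; exp(−0.07169) = 0.9308.
C = 0.1155 × 0.9308 = 0.108 kg/m³.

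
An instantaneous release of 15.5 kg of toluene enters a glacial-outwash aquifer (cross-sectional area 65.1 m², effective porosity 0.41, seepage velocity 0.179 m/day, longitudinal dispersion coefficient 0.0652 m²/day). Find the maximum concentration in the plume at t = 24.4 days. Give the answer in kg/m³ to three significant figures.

0.130 kg/m³

The peak of an instantaneous 1D plume sits at x = vt; there the Gaussian factor is 1 and C_max = M/(n_e·A·√(4πDt)), where n_e·A is the pore area the mass is dissolved in.
√(4πDt) = √(4π × 0.0652 × 24.4) = 4.471 m, so C_max = 15.5/(0.41 × 65.1 × 4.471) = 0.130 kg/m³.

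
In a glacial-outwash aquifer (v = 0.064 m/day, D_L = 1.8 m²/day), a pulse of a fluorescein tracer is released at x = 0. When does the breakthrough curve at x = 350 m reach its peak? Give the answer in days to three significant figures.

For the 1D instantaneous-source solution, setting ∂C/∂t = 0 at fixed x gives v²t² + 2Dt − x² = 0, so t = (√(D² + v²x²) − D)/v².
√(D² + v²x²) = √(1.8² + 0.064² × 350²) = 22.47; v² = 0.004096.
t = (22.47 − 1.8)/0.004096 = 5050 days (vs. the pure-advection estimate x/v = 5470 d).

5050 days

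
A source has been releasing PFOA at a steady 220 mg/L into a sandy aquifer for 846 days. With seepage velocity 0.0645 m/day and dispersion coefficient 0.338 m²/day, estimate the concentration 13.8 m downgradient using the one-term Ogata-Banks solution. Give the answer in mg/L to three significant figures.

For a continuous step input, C/C₀ ≈ ½·erfc((x−vt)/(2√(Dt))).
vt = 0.0645 × 846 = 54.567 m and 2√(Dt) = 2√(0.338 × 846) = 33.82 m.
Argument (x−vt)/(2√(Dt)) = (13.8 − 54.567)/33.82 = -1.205; ½·erfc(-1.205) = 0.9558.
C = 220 × 0.9558 = 210 mg/L.

210 mg/L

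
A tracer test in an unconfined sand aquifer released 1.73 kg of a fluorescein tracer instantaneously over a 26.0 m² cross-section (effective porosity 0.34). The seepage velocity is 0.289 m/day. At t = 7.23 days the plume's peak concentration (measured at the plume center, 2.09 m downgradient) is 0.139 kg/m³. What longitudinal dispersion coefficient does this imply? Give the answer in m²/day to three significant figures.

At the plume center C_max = M/(n_e·A·√(4πDt)), so D = M²/(4πt·(n_e·A·C_max)²).
n_e·A·C_max = 0.34 × 26.0 × 0.139 = 1.229 kg/m.
D = 1.73²/(4π × 7.23 × 1.229²) = 0.0218 m²/day.

0.0218 m²/day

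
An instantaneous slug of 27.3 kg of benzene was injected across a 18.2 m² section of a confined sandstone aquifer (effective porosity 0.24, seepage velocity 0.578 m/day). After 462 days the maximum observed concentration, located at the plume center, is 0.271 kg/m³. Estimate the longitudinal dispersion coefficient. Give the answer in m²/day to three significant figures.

0.0916 m²/day

At the plume center C_max = M/(n_e·A·√(4πDt)), so D = M²/(4πt·(n_e·A·C_max)²).
n_e·A·C_max = 0.24 × 18.2 × 0.271 = 1.184 kg/m.
D = 27.3²/(4π × 462 × 1.184²) = 0.0916 m²/day.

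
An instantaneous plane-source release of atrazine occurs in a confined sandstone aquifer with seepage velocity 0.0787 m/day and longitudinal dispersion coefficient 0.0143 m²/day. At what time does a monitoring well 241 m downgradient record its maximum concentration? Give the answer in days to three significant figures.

3060 days

For the 1D instantaneous-source solution, setting ∂C/∂t = 0 at fixed x gives v²t² + 2Dt − x² = 0, so t = (√(D² + v²x²) − D)/v².
√(D² + v²x²) = √(0.0143² + 0.0787² × 241²) = 18.97; v² = 0.00619369.
t = (18.97 − 0.0143)/0.00619369 = 3060 days (vs. the pure-advection estimate x/v = 3060 d).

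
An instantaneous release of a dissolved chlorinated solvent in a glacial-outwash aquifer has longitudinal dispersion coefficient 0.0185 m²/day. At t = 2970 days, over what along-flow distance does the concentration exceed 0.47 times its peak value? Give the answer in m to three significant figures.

25.8 m

The plume is Gaussian with σ = √(2Dt) = √(2 × 0.0185 × 2970) = 10.48 m.
C/C_peak = exp(−Δx²/(2σ²)) = 0.47 ⇒ Δx = σ·√(−2 ln 0.47) = 10.48 × 1.229 = 12.88 m.
Width = 2Δx = 25.8 m.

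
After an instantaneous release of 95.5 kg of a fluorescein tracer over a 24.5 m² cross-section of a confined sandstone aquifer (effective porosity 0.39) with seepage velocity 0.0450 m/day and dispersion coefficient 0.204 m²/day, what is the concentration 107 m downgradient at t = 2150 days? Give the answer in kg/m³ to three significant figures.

0.127 kg/m³

For an instantaneous plane source, C(x,t) = M/(n_e·A·√(4πDt)) · exp(−(x−vt)²/(4Dt)), with n_e·A the pore (flow) area.
Plume center vt = 0.0450 × 2150 = 96.75 m, so the well at 107 m is 10.25 m downgradient of the peak.
√(4πDt) = 74.24 m, giving peak height M/(n_e·A·√(4πDt)) = 95.5/(0.39 × 24.5 × 74.24) = 0.1346 kg/m³.
(x−vt)²/(4Dt) = (10.25)²/(4 × 0.204 × 2150) = 0.05989; exp(−0.05989) = 0.9419.
C = 0.1346 × 0.9419 = 0.127 kg/m³.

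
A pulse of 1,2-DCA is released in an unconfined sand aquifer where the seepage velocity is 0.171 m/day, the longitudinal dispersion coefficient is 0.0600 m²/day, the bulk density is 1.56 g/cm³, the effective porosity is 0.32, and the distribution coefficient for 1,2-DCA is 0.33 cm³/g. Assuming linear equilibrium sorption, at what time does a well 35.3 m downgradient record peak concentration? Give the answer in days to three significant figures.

533 days

Retardation factor R = 1 + ρ_b·K_d/n = 1 + 1.56 × 0.33/0.32 = 2.609.
Sorption retards both mechanisms: v_R = v/R = 0.06554 m/day, D_R = D/R = 0.02300 m²/day.
Peak time from v_R²t² + 2D_R t − x² = 0: t = (√(D_R² + v_R²x²) − D_R)/v_R².
√(D_R² + v_R²x²) = √(0.02300² + 0.06554² × 35.3²) = 2.314; v_R² = 0.004295.
t = (2.314 − 0.02300)/0.004295 = 533 days.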